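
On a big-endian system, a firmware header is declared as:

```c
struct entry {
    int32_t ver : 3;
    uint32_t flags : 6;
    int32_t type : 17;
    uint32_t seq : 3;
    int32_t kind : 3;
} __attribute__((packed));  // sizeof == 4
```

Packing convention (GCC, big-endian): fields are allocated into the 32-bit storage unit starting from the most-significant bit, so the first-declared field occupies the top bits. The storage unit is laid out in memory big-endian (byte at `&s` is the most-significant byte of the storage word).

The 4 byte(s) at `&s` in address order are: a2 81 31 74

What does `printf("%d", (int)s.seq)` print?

6

[0]=0xa2 [1]=0x81 [2]=0x31 [3]=0x74 (big-endian) → word 0xa2813174
ver:3 @ bit 29 → (0xa2813174>>29)&0x7 = 0x5
flags:6 @ bit 23 → (0xa2813174>>23)&0x3f = 0x5
type:17 @ bit 6 → (0xa2813174>>6)&0x1ffff = 0x4c5
seq:3 @ bit 3 → (0xa2813174>>3)&0x7 = 0x6  ←
kind:3 @ bit 0 → (0xa2813174>>0)&0x7 = 0x4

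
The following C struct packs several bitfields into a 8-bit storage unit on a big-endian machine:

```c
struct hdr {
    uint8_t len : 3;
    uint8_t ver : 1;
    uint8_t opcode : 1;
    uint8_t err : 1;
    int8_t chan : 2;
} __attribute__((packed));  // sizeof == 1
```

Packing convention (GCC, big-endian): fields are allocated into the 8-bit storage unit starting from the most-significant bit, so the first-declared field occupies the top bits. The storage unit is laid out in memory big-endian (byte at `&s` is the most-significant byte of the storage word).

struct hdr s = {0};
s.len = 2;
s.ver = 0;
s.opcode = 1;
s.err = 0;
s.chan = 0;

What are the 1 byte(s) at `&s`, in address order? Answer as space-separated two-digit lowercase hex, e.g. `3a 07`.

[5+:3] len=2 & 0x7 = 0x2; word=0x40
[4+:1] ver=0 & 0x1 = 0x0; word=0x40
[3+:1] opcode=1 & 0x1 = 0x1; word=0x48
[2+:1] err=0 & 0x1 = 0x0; word=0x48
[0+:2] chan=0 & 0x3 = 0x0; word=0x48
word = 0x48 → big-endian bytes:
  [0]=0x48

48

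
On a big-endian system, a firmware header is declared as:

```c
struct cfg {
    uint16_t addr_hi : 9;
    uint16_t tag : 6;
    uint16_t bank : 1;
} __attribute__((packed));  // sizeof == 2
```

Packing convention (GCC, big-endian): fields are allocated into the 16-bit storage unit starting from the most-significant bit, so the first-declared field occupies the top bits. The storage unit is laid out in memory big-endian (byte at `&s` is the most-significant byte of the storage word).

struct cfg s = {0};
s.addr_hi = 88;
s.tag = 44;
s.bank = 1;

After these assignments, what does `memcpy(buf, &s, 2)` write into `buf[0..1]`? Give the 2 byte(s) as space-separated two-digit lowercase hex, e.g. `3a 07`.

2c 59

addr_hi:9 = 88 → 0x58 << 7 → word 0x2c00
tag:6 = 44 → 0x2c << 1 → word 0x2c58
bank:1 = 1 → 0x1 << 0 → word 0x2c59
word = 0x2c59 → big-endian bytes:
  [0]=0x2c  [1]=0x59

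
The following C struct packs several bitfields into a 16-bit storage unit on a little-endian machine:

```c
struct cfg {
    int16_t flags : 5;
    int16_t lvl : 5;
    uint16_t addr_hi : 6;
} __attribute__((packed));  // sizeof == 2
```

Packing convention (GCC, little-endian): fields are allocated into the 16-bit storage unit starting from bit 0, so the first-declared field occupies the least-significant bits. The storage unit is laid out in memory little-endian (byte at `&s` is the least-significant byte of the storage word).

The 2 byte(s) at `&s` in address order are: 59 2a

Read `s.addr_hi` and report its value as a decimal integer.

[0]=0x59 [1]=0x2a (little-endian) → word 0x2a59
flags:5 @ bit 0 → (0x2a59>>0)&0x1f = 0x19
lvl:5 @ bit 5 → (0x2a59>>5)&0x1f = 0x12
addr_hi:6 @ bit 10 → (0x2a59>>10)&0x3f = 0xa  ←

10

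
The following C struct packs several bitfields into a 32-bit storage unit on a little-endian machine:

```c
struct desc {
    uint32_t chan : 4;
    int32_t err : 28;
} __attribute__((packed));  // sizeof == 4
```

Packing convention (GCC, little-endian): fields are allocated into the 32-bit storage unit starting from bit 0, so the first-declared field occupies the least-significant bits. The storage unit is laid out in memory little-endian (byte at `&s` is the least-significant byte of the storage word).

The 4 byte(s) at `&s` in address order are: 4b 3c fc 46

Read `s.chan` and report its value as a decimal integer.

[0]=0x4b [1]=0x3c [2]=0xfc [3]=0x46 (little-endian) → word 0x46fc3c4b
chan [0+:4] = (word>>0) & 0xf = 11  ←
err [4+:28] = (word>>4) & 0xfffffff = 74433476

11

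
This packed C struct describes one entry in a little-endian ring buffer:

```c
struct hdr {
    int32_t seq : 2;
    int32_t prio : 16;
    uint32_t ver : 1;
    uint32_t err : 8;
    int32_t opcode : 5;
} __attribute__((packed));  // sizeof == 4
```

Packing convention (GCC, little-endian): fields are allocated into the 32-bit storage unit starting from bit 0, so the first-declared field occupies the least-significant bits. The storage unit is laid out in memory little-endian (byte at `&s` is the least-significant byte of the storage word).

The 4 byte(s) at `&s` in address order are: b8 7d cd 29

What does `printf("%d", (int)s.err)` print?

57

[0]=0xb8 [1]=0x7d [2]=0xcd [3]=0x29 (little-endian) → word 0x29cd7db8
seq [0+:2] = (word>>0) & 0x3 = 0
prio [2+:16] = (word>>2) & 0xffff = 24430
ver [18+:1] = (word>>18) & 0x1 = 1
err [19+:8] = (word>>19) & 0xff = 57  ←
opcode [27+:5] = (word>>27) & 0x1f = 5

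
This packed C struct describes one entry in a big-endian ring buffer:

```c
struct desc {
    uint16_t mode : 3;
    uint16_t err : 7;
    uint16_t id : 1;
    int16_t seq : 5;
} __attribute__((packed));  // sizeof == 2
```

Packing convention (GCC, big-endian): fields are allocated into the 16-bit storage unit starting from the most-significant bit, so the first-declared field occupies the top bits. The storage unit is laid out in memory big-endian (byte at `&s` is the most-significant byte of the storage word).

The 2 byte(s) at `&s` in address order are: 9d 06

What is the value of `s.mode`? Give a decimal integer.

[0]=0x9d [1]=0x06 (big-endian) → word 0x9d06
mode [13+:3] = (word>>13) & 0x7 = 4  ←
err [6+:7] = (word>>6) & 0x7f = 116
id [5+:1] = (word>>5) & 0x1 = 0
seq [0+:5] = (word>>0) & 0x1f = 6

4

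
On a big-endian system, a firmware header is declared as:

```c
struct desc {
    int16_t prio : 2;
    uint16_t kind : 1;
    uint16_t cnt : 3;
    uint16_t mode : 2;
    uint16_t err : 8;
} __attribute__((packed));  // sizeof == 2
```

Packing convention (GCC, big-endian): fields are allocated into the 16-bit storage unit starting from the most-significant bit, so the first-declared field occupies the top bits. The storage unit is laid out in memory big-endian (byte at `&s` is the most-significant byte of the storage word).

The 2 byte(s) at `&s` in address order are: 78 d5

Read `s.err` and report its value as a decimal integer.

213

[0]=0x78 [1]=0xd5 (big-endian) → word 0x78d5
prio:2 @ bit 14 → (0x78d5>>14)&0x3 = 0x1
kind:1 @ bit 13 → (0x78d5>>13)&0x1 = 0x1
cnt:3 @ bit 10 → (0x78d5>>10)&0x7 = 0x6
mode:2 @ bit 8 → (0x78d5>>8)&0x3 = 0x0
err:8 @ bit 0 → (0x78d5>>0)&0xff = 0xd5  ←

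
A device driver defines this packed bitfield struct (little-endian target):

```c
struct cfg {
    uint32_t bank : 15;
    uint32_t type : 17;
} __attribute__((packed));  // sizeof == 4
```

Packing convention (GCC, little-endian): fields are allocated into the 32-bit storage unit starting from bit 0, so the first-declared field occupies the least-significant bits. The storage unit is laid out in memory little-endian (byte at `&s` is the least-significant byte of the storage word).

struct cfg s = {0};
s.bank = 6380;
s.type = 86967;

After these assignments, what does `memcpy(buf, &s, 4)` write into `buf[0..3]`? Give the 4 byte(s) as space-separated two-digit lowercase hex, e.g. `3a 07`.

ec 98 db a9

bank:15 = 6380 → 0x18ec << 0 → word 0x000018ec
type:17 = 86967 → 0x153b7 << 15 → word 0xa9db98ec
word = 0xa9db98ec → little-endian bytes:
  [0]=0xec  [1]=0x98  [2]=0xdb  [3]=0xa9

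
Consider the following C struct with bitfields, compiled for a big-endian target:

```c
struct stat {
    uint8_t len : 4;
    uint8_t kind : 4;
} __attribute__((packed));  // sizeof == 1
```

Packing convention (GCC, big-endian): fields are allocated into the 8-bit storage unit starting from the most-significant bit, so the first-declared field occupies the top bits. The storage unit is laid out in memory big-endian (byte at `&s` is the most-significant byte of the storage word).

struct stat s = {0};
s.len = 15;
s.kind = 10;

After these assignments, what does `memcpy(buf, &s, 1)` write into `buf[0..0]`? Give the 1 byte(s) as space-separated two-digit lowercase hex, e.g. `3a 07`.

len:4 = 15 → 0xf << 4 → word 0xf0
kind:4 = 10 → 0xa << 0 → word 0xfa
word = 0xfa → big-endian bytes:
  [0]=0xfa

fa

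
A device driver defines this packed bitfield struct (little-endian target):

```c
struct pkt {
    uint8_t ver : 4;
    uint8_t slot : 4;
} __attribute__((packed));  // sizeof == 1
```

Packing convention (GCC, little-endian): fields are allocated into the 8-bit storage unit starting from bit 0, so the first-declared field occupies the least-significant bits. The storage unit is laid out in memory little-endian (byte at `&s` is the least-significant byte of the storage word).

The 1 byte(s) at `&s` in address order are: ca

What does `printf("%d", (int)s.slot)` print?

[0]=0xca (little-endian) → word 0xca
ver [0+:4] = (word>>0) & 0xf = 10
slot [4+:4] = (word>>4) & 0xf = 12  ←

12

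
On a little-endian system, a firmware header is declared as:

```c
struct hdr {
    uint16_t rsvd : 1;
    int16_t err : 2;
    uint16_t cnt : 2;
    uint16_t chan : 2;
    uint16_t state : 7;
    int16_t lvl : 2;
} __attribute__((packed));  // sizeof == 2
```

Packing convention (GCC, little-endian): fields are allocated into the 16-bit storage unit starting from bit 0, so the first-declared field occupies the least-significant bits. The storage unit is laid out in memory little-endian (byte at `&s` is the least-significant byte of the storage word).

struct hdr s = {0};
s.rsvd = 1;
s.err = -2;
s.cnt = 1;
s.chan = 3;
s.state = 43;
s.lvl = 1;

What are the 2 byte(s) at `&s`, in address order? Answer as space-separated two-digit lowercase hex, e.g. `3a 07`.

ed 55

rsvd:1 = 1 → 0x1 << 0 → word 0x0001
err:2 = -2 → 0x2 << 1 → word 0x0005
cnt:2 = 1 → 0x1 << 3 → word 0x000d
chan:2 = 3 → 0x3 << 5 → word 0x006d
state:7 = 43 → 0x2b << 7 → word 0x15ed
lvl:2 = 1 → 0x1 << 14 → word 0x55ed
word = 0x55ed → little-endian bytes:
  [0]=0xed  [1]=0x55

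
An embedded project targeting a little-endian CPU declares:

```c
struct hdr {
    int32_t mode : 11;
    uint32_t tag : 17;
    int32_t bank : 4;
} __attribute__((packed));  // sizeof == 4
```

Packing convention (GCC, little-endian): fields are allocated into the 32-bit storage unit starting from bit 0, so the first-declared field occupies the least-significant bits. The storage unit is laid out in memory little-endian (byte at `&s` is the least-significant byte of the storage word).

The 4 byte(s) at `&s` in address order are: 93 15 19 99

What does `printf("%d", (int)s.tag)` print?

[0]=0x93 [1]=0x15 [2]=0x19 [3]=0x99 (little-endian) → word 0x99191593
mode [0+:11] = (word>>0) & 0x7ff = 1427
tag [11+:17] = (word>>11) & 0x1ffff = 74530  ←
bank [28+:4] = (word>>28) & 0xf = 9

74530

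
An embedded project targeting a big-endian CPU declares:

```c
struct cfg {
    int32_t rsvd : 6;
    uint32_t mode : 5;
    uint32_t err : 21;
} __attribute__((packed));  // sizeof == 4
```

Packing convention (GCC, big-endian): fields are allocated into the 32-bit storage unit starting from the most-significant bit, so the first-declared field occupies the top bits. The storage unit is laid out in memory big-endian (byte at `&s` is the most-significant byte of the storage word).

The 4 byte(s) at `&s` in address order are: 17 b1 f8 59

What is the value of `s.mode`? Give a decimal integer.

[0]=0x17 [1]=0xb1 [2]=0xf8 [3]=0x59 (big-endian) → word 0x17b1f859
rsvd:6 @ bit 26 → (0x17b1f859>>26)&0x3f = 0x5
mode:5 @ bit 21 → (0x17b1f859>>21)&0x1f = 0x1d  ←
err:21 @ bit 0 → (0x17b1f859>>0)&0x1fffff = 0x11f859

29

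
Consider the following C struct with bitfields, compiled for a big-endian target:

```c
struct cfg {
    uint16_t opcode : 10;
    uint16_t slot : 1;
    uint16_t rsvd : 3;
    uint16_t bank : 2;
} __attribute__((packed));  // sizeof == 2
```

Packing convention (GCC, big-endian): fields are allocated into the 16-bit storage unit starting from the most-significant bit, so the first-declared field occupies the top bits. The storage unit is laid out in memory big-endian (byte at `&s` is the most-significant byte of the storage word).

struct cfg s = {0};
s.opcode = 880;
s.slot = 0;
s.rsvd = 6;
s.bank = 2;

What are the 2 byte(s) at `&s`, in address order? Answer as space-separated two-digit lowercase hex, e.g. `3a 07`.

[6+:10] opcode=880 & 0x3ff = 0x370; word=0xdc00
[5+:1] slot=0 & 0x1 = 0x0; word=0xdc00
[2+:3] rsvd=6 & 0x7 = 0x6; word=0xdc18
[0+:2] bank=2 & 0x3 = 0x2; word=0xdc1a
word = 0xdc1a → big-endian bytes:
  [0]=0xdc  [1]=0x1a

dc 1a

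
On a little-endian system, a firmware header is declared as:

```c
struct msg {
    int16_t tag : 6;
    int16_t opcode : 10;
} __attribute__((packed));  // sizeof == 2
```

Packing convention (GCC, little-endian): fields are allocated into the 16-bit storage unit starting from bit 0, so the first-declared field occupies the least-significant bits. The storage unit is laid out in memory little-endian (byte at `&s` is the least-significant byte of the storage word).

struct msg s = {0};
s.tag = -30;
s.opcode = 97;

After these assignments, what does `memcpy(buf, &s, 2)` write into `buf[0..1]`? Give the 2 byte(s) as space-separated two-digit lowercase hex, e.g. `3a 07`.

62 18

tag (6b) val=-30 bits=0x22 at bit 0: 0x0022
opcode (10b) val=97 bits=0x61 at bit 6: 0x1862
word = 0x1862 → little-endian bytes:
  [0]=0x62  [1]=0x18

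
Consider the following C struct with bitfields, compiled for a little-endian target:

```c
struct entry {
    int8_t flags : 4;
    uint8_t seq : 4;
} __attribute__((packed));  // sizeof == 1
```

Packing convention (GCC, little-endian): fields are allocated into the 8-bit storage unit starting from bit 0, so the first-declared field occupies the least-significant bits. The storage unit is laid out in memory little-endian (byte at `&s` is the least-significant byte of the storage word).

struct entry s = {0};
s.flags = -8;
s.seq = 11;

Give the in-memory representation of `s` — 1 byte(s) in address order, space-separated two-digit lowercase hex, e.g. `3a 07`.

b8

[0+:4] flags=-8 & 0xf = 0x8; word=0x08
[4+:4] seq=11 & 0xf = 0xb; word=0xb8
word = 0xb8 → little-endian bytes:
  [0]=0xb8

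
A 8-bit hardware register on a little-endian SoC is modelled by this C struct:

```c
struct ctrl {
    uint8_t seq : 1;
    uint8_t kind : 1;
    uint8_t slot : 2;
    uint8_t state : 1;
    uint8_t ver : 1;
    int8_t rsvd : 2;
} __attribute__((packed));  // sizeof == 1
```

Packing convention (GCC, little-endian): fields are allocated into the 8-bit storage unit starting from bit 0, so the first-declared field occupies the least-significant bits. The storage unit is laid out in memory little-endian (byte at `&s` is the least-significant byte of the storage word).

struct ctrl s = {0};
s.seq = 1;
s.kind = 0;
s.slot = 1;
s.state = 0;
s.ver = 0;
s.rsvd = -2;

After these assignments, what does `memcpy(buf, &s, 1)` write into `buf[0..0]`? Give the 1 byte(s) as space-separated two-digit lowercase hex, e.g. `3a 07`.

85

[0+:1] seq=1 & 0x1 = 0x1; word=0x01
[1+:1] kind=0 & 0x1 = 0x0; word=0x01
[2+:2] slot=1 & 0x3 = 0x1; word=0x05
[4+:1] state=0 & 0x1 = 0x0; word=0x05
[5+:1] ver=0 & 0x1 = 0x0; word=0x05
[6+:2] rsvd=-2 & 0x3 = 0x2; word=0x85
word = 0x85 → little-endian bytes:
  [0]=0x85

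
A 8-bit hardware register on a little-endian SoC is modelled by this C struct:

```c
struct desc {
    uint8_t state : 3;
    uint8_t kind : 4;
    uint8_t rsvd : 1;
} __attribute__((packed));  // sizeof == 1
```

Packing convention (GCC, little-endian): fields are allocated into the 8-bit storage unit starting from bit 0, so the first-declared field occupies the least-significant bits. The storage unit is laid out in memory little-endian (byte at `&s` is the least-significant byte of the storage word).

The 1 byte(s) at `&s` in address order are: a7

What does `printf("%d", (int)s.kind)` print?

[0]=0xa7 (little-endian) → word 0xa7
state [0+:3] = (word>>0) & 0x7 = 7
kind [3+:4] = (word>>3) & 0xf = 4  ←
rsvd [7+:1] = (word>>7) & 0x1 = 1

4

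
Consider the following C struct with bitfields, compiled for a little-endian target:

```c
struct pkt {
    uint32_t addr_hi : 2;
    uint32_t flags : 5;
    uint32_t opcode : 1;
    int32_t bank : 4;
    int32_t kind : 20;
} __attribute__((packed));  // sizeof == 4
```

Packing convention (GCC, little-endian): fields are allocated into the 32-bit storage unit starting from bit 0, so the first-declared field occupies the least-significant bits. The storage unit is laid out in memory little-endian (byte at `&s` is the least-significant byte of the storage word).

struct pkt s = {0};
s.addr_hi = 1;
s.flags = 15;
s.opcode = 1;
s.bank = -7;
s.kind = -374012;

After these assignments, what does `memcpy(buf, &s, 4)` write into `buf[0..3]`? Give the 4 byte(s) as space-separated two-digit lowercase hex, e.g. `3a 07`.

bd 49 b0 a4

[0+:2] addr_hi=1 & 0x3 = 0x1; word=0x00000001
[2+:5] flags=15 & 0x1f = 0xf; word=0x0000003d
[7+:1] opcode=1 & 0x1 = 0x1; word=0x000000bd
[8+:4] bank=-7 & 0xf = 0x9; word=0x000009bd
[12+:20] kind=-374012 & 0xfffff = 0xa4b04; word=0xa4b049bd
word = 0xa4b049bd → little-endian bytes:
  [0]=0xbd  [1]=0x49  [2]=0xb0  [3]=0xa4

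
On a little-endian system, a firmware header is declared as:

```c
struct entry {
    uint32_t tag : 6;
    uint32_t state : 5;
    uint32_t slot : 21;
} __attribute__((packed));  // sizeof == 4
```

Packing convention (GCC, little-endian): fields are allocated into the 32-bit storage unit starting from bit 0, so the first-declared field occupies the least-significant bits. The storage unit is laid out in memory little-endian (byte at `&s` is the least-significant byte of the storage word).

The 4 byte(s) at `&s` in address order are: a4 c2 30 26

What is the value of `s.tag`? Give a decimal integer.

36

[0]=0xa4 [1]=0xc2 [2]=0x30 [3]=0x26 (little-endian) → word 0x2630c2a4
tag [0+:6] = (word>>0) & 0x3f = 36  ←
state [6+:5] = (word>>6) & 0x1f = 10
slot [11+:21] = (word>>11) & 0x1fffff = 312856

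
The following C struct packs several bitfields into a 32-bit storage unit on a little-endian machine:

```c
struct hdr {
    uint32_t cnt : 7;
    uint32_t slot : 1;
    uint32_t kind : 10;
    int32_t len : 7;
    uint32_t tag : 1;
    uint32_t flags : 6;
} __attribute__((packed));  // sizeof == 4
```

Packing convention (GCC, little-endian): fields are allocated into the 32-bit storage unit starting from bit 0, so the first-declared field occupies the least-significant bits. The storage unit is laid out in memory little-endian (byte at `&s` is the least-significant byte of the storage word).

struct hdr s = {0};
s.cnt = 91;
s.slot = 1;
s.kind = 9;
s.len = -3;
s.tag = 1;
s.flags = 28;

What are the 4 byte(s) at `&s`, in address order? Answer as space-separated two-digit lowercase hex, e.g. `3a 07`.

db 09 f4 73

[0+:7] cnt=91 & 0x7f = 0x5b; word=0x0000005b
[7+:1] slot=1 & 0x1 = 0x1; word=0x000000db
[8+:10] kind=9 & 0x3ff = 0x9; word=0x000009db
[18+:7] len=-3 & 0x7f = 0x7d; word=0x01f409db
[25+:1] tag=1 & 0x1 = 0x1; word=0x03f409db
[26+:6] flags=28 & 0x3f = 0x1c; word=0x73f409db
word = 0x73f409db → little-endian bytes:
  [0]=0xdb  [1]=0x09  [2]=0xf4  [3]=0x73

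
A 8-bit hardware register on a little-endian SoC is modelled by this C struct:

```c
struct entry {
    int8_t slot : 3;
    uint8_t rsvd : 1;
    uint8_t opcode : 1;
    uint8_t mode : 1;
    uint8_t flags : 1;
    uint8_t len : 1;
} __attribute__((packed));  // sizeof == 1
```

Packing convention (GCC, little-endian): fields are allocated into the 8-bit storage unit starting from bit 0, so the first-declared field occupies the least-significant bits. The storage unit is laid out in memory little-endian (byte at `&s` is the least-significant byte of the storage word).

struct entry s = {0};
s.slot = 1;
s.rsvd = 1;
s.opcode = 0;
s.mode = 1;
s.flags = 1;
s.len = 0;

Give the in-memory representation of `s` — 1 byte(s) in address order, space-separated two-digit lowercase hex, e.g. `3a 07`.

69

slot (3b) val=1 bits=0x1 at bit 0: 0x01
rsvd (1b) val=1 bits=0x1 at bit 3: 0x09
opcode (1b) val=0 bits=0x0 at bit 4: 0x09
mode (1b) val=1 bits=0x1 at bit 5: 0x29
flags (1b) val=1 bits=0x1 at bit 6: 0x69
len (1b) val=0 bits=0x0 at bit 7: 0x69
word = 0x69 → little-endian bytes:
  [0]=0x69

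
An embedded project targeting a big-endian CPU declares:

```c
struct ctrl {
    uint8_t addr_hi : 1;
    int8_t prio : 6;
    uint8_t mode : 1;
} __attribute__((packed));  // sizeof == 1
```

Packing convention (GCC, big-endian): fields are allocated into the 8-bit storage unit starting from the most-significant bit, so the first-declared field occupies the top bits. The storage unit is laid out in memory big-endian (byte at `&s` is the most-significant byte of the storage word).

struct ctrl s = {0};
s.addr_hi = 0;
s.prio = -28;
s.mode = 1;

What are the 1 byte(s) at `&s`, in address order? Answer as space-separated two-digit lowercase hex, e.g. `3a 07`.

49

[7+:1] addr_hi=0 & 0x1 = 0x0; word=0x00
[1+:6] prio=-28 & 0x3f = 0x24; word=0x48
[0+:1] mode=1 & 0x1 = 0x1; word=0x49
word = 0x49 → big-endian bytes:
  [0]=0x49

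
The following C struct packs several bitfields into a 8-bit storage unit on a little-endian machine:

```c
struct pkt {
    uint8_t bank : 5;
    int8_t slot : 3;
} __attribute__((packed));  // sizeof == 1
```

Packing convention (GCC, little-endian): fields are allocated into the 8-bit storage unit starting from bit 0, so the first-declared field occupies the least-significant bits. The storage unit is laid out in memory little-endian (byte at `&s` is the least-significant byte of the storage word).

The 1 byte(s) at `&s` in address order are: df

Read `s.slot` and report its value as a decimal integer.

[0]=0xdf (little-endian) → word 0xdf
bank:5 @ bit 0 → (0xdf>>0)&0x1f = 0x1f
slot:3 @ bit 5 → (0xdf>>5)&0x7 = 0x6  ←
slot signed 3b, MSB=1: 6 - 8 = -2

-2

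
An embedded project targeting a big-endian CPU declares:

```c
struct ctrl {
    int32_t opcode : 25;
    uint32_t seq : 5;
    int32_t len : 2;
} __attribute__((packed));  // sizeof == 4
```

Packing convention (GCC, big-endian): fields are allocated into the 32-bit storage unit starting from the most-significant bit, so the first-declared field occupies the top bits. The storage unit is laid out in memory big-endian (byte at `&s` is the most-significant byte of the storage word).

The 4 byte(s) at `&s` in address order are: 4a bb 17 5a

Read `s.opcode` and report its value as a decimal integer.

9795118

[0]=0x4a [1]=0xbb [2]=0x17 [3]=0x5a (big-endian) → word 0x4abb175a
opcode [7+:25] = (word>>7) & 0x1ffffff = 9795118  ←
seq [2+:5] = (word>>2) & 0x1f = 22
len [0+:2] = (word>>0) & 0x3 = 2
opcode signed 25b, MSB=0: value = 9795118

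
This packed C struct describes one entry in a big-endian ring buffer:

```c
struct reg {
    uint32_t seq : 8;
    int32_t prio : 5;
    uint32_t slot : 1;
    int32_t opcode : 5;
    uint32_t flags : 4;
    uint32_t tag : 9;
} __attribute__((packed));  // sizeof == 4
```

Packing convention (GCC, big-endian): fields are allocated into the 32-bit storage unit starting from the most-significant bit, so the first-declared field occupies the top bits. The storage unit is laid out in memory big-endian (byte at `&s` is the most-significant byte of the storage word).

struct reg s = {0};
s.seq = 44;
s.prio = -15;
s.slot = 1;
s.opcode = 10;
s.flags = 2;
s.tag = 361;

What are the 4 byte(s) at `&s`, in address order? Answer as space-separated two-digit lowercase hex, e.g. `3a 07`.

[24+:8] seq=44 & 0xff = 0x2c; word=0x2c000000
[19+:5] prio=-15 & 0x1f = 0x11; word=0x2c880000
[18+:1] slot=1 & 0x1 = 0x1; word=0x2c8c0000
[13+:5] opcode=10 & 0x1f = 0xa; word=0x2c8d4000
[9+:4] flags=2 & 0xf = 0x2; word=0x2c8d4400
[0+:9] tag=361 & 0x1ff = 0x169; word=0x2c8d4569
word = 0x2c8d4569 → big-endian bytes:
  [0]=0x2c  [1]=0x8d  [2]=0x45  [3]=0x69

2c 8d 45 69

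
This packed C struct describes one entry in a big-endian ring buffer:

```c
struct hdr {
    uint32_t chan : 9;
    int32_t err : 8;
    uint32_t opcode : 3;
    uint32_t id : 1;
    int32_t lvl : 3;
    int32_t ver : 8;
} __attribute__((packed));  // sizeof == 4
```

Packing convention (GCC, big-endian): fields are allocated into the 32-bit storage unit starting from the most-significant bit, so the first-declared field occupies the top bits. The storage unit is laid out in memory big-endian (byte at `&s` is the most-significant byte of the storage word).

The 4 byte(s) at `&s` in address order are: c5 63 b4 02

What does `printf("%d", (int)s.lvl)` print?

-4

[0]=0xc5 [1]=0x63 [2]=0xb4 [3]=0x02 (big-endian) → word 0xc563b402
chan:9 @ bit 23 → (0xc563b402>>23)&0x1ff = 0x18a
err:8 @ bit 15 → (0xc563b402>>15)&0xff = 0xc7
opcode:3 @ bit 12 → (0xc563b402>>12)&0x7 = 0x3
id:1 @ bit 11 → (0xc563b402>>11)&0x1 = 0x0
lvl:3 @ bit 8 → (0xc563b402>>8)&0x7 = 0x4  ←
ver:8 @ bit 0 → (0xc563b402>>0)&0xff = 0x2
lvl signed 3b, MSB=1: 4 - 8 = -4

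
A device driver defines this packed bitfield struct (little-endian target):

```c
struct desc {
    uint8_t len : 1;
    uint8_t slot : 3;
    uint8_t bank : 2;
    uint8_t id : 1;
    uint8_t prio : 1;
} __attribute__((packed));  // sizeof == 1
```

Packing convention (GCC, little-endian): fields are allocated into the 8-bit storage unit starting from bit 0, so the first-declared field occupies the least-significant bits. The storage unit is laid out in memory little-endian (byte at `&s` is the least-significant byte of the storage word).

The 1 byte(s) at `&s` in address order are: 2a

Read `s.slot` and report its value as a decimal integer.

[0]=0x2a (little-endian) → word 0x2a
len [0+:1] = (word>>0) & 0x1 = 0
slot [1+:3] = (word>>1) & 0x7 = 5  ←
bank [4+:2] = (word>>4) & 0x3 = 2
id [6+:1] = (word>>6) & 0x1 = 0
prio [7+:1] = (word>>7) & 0x1 = 0

5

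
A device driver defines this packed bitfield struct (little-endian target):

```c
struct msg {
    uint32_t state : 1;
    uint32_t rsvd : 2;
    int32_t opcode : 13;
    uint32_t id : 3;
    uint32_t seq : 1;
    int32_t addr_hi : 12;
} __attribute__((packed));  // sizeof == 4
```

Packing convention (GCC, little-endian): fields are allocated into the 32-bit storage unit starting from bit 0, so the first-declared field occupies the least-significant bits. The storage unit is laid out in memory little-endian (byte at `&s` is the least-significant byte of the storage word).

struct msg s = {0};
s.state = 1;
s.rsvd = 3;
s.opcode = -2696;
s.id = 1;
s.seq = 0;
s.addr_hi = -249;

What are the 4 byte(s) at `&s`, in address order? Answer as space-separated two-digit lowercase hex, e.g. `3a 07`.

[0+:1] state=1 & 0x1 = 0x1; word=0x00000001
[1+:2] rsvd=3 & 0x3 = 0x3; word=0x00000007
[3+:13] opcode=-2696 & 0x1fff = 0x1578; word=0x0000abc7
[16+:3] id=1 & 0x7 = 0x1; word=0x0001abc7
[19+:1] seq=0 & 0x1 = 0x0; word=0x0001abc7
[20+:12] addr_hi=-249 & 0xfff = 0xf07; word=0xf071abc7
word = 0xf071abc7 → little-endian bytes:
  [0]=0xc7  [1]=0xab  [2]=0x71  [3]=0xf0

c7 ab 71 f0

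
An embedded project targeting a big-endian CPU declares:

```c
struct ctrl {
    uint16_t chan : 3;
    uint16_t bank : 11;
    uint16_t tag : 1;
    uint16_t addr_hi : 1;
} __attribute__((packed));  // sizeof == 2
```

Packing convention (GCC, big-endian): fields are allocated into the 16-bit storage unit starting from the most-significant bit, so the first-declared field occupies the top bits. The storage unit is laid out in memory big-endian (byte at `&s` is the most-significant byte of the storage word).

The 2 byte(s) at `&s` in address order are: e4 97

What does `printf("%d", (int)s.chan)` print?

7

[0]=0xe4 [1]=0x97 (big-endian) → word 0xe497
chan [13+:3] = (word>>13) & 0x7 = 7  ←
bank [2+:11] = (word>>2) & 0x7ff = 293
tag [1+:1] = (word>>1) & 0x1 = 1
addr_hi [0+:1] = (word>>0) & 0x1 = 1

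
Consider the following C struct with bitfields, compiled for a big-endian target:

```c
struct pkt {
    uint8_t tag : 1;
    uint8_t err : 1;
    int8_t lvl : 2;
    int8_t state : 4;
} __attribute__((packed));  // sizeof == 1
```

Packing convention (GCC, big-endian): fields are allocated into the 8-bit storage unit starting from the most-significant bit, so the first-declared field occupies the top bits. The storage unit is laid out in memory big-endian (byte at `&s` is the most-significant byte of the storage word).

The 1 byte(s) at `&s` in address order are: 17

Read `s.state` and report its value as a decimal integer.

7

[0]=0x17 (big-endian) → word 0x17
tag [7+:1] = (word>>7) & 0x1 = 0
err [6+:1] = (word>>6) & 0x1 = 0
lvl [4+:2] = (word>>4) & 0x3 = 1
state [0+:4] = (word>>0) & 0xf = 7  ←
state signed 4b, MSB=0: value = 7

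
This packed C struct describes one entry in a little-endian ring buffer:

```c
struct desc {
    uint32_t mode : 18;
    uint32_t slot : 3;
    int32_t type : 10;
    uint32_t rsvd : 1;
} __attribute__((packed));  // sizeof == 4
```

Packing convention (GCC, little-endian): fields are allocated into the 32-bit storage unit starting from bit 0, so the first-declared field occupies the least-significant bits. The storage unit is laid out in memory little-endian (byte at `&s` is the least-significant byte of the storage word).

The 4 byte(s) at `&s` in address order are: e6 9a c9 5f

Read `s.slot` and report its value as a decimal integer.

2

[0]=0xe6 [1]=0x9a [2]=0xc9 [3]=0x5f (little-endian) → word 0x5fc99ae6
mode [0+:18] = (word>>0) & 0x3ffff = 105190
slot [18+:3] = (word>>18) & 0x7 = 2  ←
type [21+:10] = (word>>21) & 0x3ff = 766
rsvd [31+:1] = (word>>31) & 0x1 = 0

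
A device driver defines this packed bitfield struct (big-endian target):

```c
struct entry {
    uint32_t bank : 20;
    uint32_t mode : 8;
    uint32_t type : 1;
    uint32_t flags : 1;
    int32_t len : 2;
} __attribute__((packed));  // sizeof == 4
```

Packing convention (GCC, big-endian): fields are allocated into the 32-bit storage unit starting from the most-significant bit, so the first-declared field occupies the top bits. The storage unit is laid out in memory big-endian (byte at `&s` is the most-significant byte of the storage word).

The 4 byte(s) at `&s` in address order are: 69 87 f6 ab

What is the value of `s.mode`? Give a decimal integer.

[0]=0x69 [1]=0x87 [2]=0xf6 [3]=0xab (big-endian) → word 0x6987f6ab
bank:20 @ bit 12 → (0x6987f6ab>>12)&0xfffff = 0x6987f
mode:8 @ bit 4 → (0x6987f6ab>>4)&0xff = 0x6a  ←
type:1 @ bit 3 → (0x6987f6ab>>3)&0x1 = 0x1
flags:1 @ bit 2 → (0x6987f6ab>>2)&0x1 = 0x0
len:2 @ bit 0 → (0x6987f6ab>>0)&0x3 = 0x3

106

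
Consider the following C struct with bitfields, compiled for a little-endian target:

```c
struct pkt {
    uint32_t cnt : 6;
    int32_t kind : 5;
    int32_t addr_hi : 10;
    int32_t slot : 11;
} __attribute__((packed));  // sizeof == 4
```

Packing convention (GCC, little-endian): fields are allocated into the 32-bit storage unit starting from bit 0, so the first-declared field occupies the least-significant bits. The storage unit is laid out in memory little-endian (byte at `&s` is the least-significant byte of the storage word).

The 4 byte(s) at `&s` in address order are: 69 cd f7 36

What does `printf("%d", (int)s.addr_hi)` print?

[0]=0x69 [1]=0xcd [2]=0xf7 [3]=0x36 (little-endian) → word 0x36f7cd69
cnt:6 @ bit 0 → (0x36f7cd69>>0)&0x3f = 0x29
kind:5 @ bit 6 → (0x36f7cd69>>6)&0x1f = 0x15
addr_hi:10 @ bit 11 → (0x36f7cd69>>11)&0x3ff = 0x2f9  ←
slot:11 @ bit 21 → (0x36f7cd69>>21)&0x7ff = 0x1b7
addr_hi signed 10b, MSB=1: 761 - 1024 = -263

-263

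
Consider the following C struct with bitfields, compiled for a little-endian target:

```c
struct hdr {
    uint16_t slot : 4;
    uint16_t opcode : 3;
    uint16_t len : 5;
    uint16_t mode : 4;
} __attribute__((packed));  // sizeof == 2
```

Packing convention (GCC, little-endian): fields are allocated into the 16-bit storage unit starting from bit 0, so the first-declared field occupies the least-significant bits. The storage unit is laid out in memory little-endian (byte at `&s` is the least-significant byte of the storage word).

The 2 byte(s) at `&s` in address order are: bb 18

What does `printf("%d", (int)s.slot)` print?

[0]=0xbb [1]=0x18 (little-endian) → word 0x18bb
slot:4 @ bit 0 → (0x18bb>>0)&0xf = 0xb  ←
opcode:3 @ bit 4 → (0x18bb>>4)&0x7 = 0x3
len:5 @ bit 7 → (0x18bb>>7)&0x1f = 0x11
mode:4 @ bit 12 → (0x18bb>>12)&0xf = 0x1

11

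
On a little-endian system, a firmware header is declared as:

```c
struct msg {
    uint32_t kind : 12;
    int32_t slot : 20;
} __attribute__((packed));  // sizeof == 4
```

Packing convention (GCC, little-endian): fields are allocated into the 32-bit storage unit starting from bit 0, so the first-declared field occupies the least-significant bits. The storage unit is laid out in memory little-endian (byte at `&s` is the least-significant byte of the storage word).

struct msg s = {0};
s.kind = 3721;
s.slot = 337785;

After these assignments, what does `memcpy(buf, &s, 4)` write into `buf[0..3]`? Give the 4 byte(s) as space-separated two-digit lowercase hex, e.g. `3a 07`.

kind (12b) val=3721 bits=0xe89 at bit 0: 0x00000e89
slot (20b) val=337785 bits=0x52779 at bit 12: 0x52779e89
word = 0x52779e89 → little-endian bytes:
  [0]=0x89  [1]=0x9e  [2]=0x77  [3]=0x52

89 9e 77 52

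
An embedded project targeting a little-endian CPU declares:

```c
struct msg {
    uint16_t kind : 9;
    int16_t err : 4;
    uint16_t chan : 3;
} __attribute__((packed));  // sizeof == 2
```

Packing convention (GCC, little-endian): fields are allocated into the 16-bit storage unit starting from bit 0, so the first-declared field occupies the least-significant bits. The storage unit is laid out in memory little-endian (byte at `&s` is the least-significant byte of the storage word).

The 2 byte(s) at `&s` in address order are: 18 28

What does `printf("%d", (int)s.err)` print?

[0]=0x18 [1]=0x28 (little-endian) → word 0x2818
kind:9 @ bit 0 → (0x2818>>0)&0x1ff = 0x18
err:4 @ bit 9 → (0x2818>>9)&0xf = 0x4  ←
chan:3 @ bit 13 → (0x2818>>13)&0x7 = 0x1
err signed 4b, MSB=0: value = 4

4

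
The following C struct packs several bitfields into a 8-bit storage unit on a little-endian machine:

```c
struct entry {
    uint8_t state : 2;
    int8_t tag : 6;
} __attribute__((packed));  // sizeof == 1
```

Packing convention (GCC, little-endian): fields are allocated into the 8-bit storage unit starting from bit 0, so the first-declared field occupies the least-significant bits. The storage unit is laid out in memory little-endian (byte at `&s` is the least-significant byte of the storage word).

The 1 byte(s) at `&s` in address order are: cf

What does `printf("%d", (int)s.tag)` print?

-13

[0]=0xcf (little-endian) → word 0xcf
state:2 @ bit 0 → (0xcf>>0)&0x3 = 0x3
tag:6 @ bit 2 → (0xcf>>2)&0x3f = 0x33  ←
tag signed 6b, MSB=1: 51 - 64 = -13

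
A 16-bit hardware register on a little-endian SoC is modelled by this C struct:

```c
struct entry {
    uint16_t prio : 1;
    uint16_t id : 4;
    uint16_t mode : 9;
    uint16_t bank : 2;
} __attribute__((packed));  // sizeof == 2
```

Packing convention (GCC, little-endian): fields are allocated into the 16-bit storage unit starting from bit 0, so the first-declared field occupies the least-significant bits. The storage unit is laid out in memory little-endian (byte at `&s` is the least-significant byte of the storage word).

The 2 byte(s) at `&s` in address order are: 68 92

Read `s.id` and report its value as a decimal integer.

4

[0]=0x68 [1]=0x92 (little-endian) → word 0x9268
prio [0+:1] = (word>>0) & 0x1 = 0
id [1+:4] = (word>>1) & 0xf = 4  ←
mode [5+:9] = (word>>5) & 0x1ff = 147
bank [14+:2] = (word>>14) & 0x3 = 2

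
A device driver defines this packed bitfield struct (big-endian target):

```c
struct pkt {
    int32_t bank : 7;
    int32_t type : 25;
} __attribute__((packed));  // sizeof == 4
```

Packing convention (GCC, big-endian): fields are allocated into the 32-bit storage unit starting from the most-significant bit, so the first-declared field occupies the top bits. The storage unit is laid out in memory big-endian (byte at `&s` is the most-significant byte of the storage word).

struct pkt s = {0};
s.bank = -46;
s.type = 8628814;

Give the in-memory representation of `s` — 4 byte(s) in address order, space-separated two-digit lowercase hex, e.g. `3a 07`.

bank (7b) val=-46 bits=0x52 at bit 25: 0xa4000000
type (25b) val=8628814 bits=0x83aa4e at bit 0: 0xa483aa4e
word = 0xa483aa4e → big-endian bytes:
  [0]=0xa4  [1]=0x83  [2]=0xaa  [3]=0x4e

a4 83 aa 4e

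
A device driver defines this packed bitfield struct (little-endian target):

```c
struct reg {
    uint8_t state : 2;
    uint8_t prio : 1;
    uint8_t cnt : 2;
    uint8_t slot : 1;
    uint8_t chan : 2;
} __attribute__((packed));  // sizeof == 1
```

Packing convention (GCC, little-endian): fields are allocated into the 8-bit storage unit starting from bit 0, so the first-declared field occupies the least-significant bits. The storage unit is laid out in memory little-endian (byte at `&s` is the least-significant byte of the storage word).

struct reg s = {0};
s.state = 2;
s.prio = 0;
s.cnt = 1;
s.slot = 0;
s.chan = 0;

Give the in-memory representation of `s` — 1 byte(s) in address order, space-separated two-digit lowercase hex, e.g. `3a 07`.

0a

state (2b) val=2 bits=0x2 at bit 0: 0x02
prio (1b) val=0 bits=0x0 at bit 2: 0x02
cnt (2b) val=1 bits=0x1 at bit 3: 0x0a
slot (1b) val=0 bits=0x0 at bit 5: 0x0a
chan (2b) val=0 bits=0x0 at bit 6: 0x0a
word = 0x0a → little-endian bytes:
  [0]=0x0a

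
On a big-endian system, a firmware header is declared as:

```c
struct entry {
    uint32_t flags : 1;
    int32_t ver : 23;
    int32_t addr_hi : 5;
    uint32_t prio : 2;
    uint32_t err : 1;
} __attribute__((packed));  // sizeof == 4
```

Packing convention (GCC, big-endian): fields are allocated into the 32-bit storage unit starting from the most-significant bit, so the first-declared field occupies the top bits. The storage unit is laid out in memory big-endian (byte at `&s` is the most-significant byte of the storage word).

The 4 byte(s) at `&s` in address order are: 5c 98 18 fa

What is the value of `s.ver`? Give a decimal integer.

[0]=0x5c [1]=0x98 [2]=0x18 [3]=0xfa (big-endian) → word 0x5c9818fa
flags:1 @ bit 31 → (0x5c9818fa>>31)&0x1 = 0x0
ver:23 @ bit 8 → (0x5c9818fa>>8)&0x7fffff = 0x5c9818  ←
addr_hi:5 @ bit 3 → (0x5c9818fa>>3)&0x1f = 0x1f
prio:2 @ bit 1 → (0x5c9818fa>>1)&0x3 = 0x1
err:1 @ bit 0 → (0x5c9818fa>>0)&0x1 = 0x0
ver signed 23b, MSB=1: 6068248 - 8388608 = -2320360

-2320360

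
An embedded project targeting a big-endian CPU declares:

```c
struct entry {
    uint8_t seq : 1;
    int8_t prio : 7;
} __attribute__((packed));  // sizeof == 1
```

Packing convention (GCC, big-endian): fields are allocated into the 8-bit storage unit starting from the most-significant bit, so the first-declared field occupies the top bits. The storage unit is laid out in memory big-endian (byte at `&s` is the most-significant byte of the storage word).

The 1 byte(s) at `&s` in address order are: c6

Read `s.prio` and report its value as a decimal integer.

[0]=0xc6 (big-endian) → word 0xc6
seq:1 @ bit 7 → (0xc6>>7)&0x1 = 0x1
prio:7 @ bit 0 → (0xc6>>0)&0x7f = 0x46  ←
prio signed 7b, MSB=1: 70 - 128 = -58

-58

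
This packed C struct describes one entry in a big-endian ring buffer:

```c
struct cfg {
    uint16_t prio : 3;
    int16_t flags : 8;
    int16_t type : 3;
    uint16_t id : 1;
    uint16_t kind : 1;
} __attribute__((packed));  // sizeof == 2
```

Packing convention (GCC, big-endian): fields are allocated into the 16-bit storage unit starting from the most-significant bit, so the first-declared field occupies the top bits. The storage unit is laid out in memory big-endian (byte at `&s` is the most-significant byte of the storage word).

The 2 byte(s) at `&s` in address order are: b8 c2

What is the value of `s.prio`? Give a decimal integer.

[0]=0xb8 [1]=0xc2 (big-endian) → word 0xb8c2
prio [13+:3] = (word>>13) & 0x7 = 5  ←
flags [5+:8] = (word>>5) & 0xff = 198
type [2+:3] = (word>>2) & 0x7 = 0
id [1+:1] = (word>>1) & 0x1 = 1
kind [0+:1] = (word>>0) & 0x1 = 0

5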